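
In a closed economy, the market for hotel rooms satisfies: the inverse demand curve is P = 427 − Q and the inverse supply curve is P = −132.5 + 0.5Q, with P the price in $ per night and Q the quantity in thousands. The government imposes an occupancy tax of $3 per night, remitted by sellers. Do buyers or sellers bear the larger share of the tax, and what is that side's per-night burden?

Buyers bear the larger share: $2 per night.

Rewrite in direct form: Qd = 427 − P and Qs = 2P + 265.
Before the tax: set 427 − P = 2P + 265 → P* = $54, Q* = 373.
With the tax collected from sellers, supply shifts: Qs = 2(P − 3) + 265.
New equilibrium: buyers pay $56, sellers receive $53, Q = 371. (Wedge: Pb − Ps = 3.)
Per-night burden: buyers $2, sellers $1.
Buyers take the larger share because demand is less price-elastic here (demand slope 1 vs supply slope 2).
The less price-elastic side of the market bears the larger share of a per-unit tax.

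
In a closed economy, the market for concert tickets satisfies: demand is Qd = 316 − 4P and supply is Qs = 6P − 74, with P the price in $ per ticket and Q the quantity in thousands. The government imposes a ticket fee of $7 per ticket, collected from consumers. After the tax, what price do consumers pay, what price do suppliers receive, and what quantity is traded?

Before the tax: set 316 − 4P = 6P − 74 → P* = $39, Q* = 160.
With the tax collected from consumers, demand (in seller-price terms) shifts: Qd = 316 − 4(P + 7).
New equilibrium: consumers pay $43.2, suppliers receive $36.2, Q = 143.2. (Wedge: Pb − Ps = 7.)

Consumers pay $43.2; suppliers receive $36.2; quantity = 143.2.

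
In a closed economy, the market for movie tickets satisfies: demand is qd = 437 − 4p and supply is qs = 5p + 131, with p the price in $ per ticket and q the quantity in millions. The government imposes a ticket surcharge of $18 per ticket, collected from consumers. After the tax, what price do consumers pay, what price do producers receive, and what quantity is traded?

Before the tax: set 437 − 4p = 5p + 131 → p* = $34, q* = 301.
With the tax collected from consumers, demand (in seller-price terms) shifts: qd = 437 − 4(p + 18).
New equilibrium: consumers pay $44, producers receive $26, q = 261. (Wedge: pb − ps = 18.)

Consumers pay $44; producers receive $26; quantity = 261.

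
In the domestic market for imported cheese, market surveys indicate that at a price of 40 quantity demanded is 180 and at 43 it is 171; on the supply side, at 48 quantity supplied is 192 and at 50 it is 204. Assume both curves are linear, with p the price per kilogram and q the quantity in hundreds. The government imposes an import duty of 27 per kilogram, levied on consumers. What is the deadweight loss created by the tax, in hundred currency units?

Deadweight loss = 729 hundred.

Demand slope: (171 − 180)/(43 − 40) = -3, so qd = 300 − 3p.
Supply slope: (204 − 192)/(50 − 48) = 6, so qs = 6p − 96.
Before the tax: set 300 − 3p = 6p − 96 → p* = 44, q* = 168.
With the tax collected from consumers, demand (in seller-price terms) shifts: qd = 300 − 3(p + 27).
Solving gives q = 114 with consumers paying 62 and producers receiving 35 (the 27 wedge).
Quantity falls by |ΔQ| = |168 − 114| = 54.
DWL = ½ · t · |ΔQ| = ½ · 27 · 54 = 729.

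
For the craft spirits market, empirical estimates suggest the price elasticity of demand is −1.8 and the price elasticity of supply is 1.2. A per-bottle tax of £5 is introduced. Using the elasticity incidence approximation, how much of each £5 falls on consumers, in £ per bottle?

Incidence ratio: consumers' share ≈ εs / (εs + |εd|) = 1.2 / (1.2 + 1.8) = 0.4.
So consumers bear ≈ 0.4 × £5 = £2; suppliers bear £3.

Consumers bear ≈ £2 per bottle.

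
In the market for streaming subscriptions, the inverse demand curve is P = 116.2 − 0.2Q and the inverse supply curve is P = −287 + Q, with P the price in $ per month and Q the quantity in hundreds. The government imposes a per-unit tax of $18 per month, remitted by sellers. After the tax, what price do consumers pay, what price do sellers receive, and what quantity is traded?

Rewrite in direct form: Qd = 581 − 5P and Qs = P + 287.
Without the tax, 581 − 5P = P + 287 gives 6P = 294, so P* = $49 and Q* = 336.
With the tax collected from sellers, supply shifts: Qs = (P − 18) + 287.
New equilibrium: consumers pay $52, sellers receive $34, Q = 321. (Wedge: Pb − Ps = 18.)

Consumers pay $52; sellers receive $34; quantity = 321.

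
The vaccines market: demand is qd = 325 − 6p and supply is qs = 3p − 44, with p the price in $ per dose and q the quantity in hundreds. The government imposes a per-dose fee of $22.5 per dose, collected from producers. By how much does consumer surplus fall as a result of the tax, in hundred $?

Consumer surplus falls by $423.75 hundred.

Without the tax, 325 − 6p = 3p − 44 gives 9p = 369, so p* = $41 and q* = 79.
With the tax collected from producers, supply shifts: qs = 3(p − 22.5) − 44.
New equilibrium: buyers pay $48.5, producers receive $26, q = 34. (Wedge: pb − ps = 22.5.)
ΔCS is the trapezoid between Q = 34 and Q = 79 of height $7.5: ½ · (79 + 34) · 7.5 = $423.75.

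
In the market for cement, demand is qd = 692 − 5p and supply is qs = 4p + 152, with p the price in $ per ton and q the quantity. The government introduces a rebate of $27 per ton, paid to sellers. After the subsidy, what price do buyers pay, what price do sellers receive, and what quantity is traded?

Without the subsidy, 692 − 5p = 4p + 152 gives 9p = 540, so p* = $60 and q* = 392.
With a per-unit subsidy paid to sellers, each receives p + 27 per unit sold, so supply becomes qs = 4(p + 27) + 152.
Solving gives q = 452 with buyers paying $48 and sellers receiving $75 (the $27 wedge).

Buyers pay $48; sellers receive $75; quantity = 452.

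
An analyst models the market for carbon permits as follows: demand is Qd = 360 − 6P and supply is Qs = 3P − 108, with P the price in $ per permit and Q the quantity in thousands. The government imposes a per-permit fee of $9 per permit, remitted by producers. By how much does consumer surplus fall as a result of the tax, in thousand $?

Before the tax: set 360 − 6P = 3P − 108 → P* = $52, Q* = 48.
With the tax collected from producers, supply shifts: Qs = 3(P − 9) − 108.
New equilibrium: consumers pay $55, producers receive $46, Q = 30. (Wedge: Pb − Ps = 9.)
ΔCS is the trapezoid between Q = 30 and Q = 48 of height $3: ½ · (48 + 30) · 3 = $117.

Consumer surplus falls by $117 thousand.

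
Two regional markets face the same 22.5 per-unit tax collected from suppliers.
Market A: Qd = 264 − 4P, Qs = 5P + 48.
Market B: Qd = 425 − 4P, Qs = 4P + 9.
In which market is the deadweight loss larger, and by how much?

Market A: pre-tax P* = 24, Q* = 168; post-tax Q = 118; deadweight loss = 562.5.
Market B: pre-tax P* = 52, Q* = 217; post-tax Q = 172; deadweight loss = 506.25.
Difference: 562.5 vs 506.25 → market A is larger by 56.25.

Market A, by 56.25.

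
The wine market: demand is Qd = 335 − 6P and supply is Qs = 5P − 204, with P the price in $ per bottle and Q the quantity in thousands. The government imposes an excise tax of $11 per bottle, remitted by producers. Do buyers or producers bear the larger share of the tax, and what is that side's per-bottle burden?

Producers bear the larger share: $6 per bottle.

Without the tax, 335 − 6P = 5P − 204 gives 11P = 539, so P* = $49 and Q* = 41.
With the tax collected from producers, supply shifts: Qs = 5(P − 11) − 204.
New equilibrium: buyers pay $54, producers receive $43, Q = 11. (Wedge: Pb − Ps = 11.)
Per-bottle burden: buyers $5, producers $6.
Producers take the larger share because supply is less price-elastic here (demand slope 6 vs supply slope 5).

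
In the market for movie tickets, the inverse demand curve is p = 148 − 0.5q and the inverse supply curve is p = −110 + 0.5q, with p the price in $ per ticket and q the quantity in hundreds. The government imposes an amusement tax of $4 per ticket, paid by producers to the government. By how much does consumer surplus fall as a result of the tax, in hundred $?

Inverting to q(p) form: qd = 296 − 2p; qs = 2p + 220.
Before the tax: set 296 − 2p = 2p + 220 → p* = $19, q* = 258.
With the tax collected from producers, supply shifts: qs = 2(p − 4) + 220.
Solving gives q = 254 with consumers paying $21 and producers receiving $17 (the $4 wedge).
ΔCS is the trapezoid between Q = 254 and Q = 258 of height $2: ½ · (258 + 254) · 2 = $512.

Consumer surplus falls by $512 hundred.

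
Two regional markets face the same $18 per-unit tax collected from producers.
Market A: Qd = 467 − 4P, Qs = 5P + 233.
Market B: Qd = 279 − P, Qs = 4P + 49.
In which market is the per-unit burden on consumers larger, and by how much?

Market A: pre-tax P* = $26, Q* = 363; post-tax Q = 323; per-unit burden on consumers = $10.
Market B: pre-tax P* = $46, Q* = 233; post-tax Q = 218.6; per-unit burden on consumers = $14.4.
Difference: $10 vs $14.4 → market B is larger by $4.4.

Market B, by $4.4.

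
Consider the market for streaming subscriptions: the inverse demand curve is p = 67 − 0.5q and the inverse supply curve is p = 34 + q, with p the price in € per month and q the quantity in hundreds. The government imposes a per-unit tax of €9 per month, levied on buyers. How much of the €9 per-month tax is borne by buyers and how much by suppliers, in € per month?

Rewrite in direct form: qd = 134 − 2p and qs = p − 34.
Without the tax, 134 − 2p = p − 34 gives 3p = 168, so p* = €56 and q* = 22.
With the tax collected from buyers, demand (in seller-price terms) shifts: qd = 134 − 2(p + 9).
Solving gives q = 16 with buyers paying €59 and suppliers receiving €50 (the €9 wedge).
Burden on buyers: €3; on suppliers: €6. (They sum to €9.)
The less price-elastic side of the market bears the larger share of a per-unit tax.

Buyers bear €3 per month; suppliers bear €6 per month.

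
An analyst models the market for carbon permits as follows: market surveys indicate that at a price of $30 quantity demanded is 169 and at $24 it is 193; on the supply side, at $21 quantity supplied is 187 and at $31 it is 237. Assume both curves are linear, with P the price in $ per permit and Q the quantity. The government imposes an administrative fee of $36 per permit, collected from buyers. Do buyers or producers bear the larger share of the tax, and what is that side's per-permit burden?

Demand slope: (193 − 169)/(24 − 30) = -4, so Qd = 289 − 4P.
Supply slope: (237 − 187)/(31 − 21) = 5, so Qs = 5P + 82.
Without the tax, 289 − 4P = 5P + 82 gives 9P = 207, so P* = $23 and Q* = 197.
With the tax collected from buyers, demand (in seller-price terms) shifts: Qd = 289 − 4(P + 36).
New equilibrium: buyers pay $43, producers receive $7, Q = 117. (Wedge: Pb − Ps = 36.)
Per-permit burden: buyers $20, producers $16.
Buyers take the larger share because demand is less price-elastic here (demand slope 4 vs supply slope 5).
The less price-elastic side of the market bears the larger share of a per-unit tax.

Buyers bear the larger share: $20 per permit.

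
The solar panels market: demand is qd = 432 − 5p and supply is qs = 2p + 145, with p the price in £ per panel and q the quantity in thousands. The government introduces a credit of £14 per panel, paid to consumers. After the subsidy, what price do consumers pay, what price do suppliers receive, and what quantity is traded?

Consumers pay £37; suppliers receive £51; quantity = 247.

Without the subsidy, 432 − 5p = 2p + 145 gives 7p = 287, so p* = £41 and q* = 227.
With a per-unit subsidy paid to consumers, each effectively pays p − 14, so demand becomes qd = 432 − 5(p − 14).
Solving gives q = 247 with consumers paying £37 and suppliers receiving £51 (the £14 wedge).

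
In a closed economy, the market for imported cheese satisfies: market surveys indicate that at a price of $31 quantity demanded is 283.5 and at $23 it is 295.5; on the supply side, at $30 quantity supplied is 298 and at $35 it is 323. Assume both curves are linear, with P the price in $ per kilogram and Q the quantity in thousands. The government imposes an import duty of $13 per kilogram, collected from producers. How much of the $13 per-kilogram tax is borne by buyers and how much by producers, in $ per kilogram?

Buyers bear $10 per kilogram; producers bear $3 per kilogram.

Demand slope: (295.5 − 283.5)/(23 − 31) = -1.5, so Qd = 330 − 1.5P.
Supply slope: (323 − 298)/(35 − 30) = 5, so Qs = 5P + 148.
Before the tax: set 330 − 1.5P = 5P + 148 → P* = $28, Q* = 288.
With the tax collected from producers, supply shifts: Qs = 5(P − 13) + 148.
Solving gives Q = 273 with buyers paying $38 and producers receiving $25 (the $13 wedge).
Burden on buyers: $10; on producers: $3. (They sum to $13.)
The less price-elastic side of the market bears the larger share of a per-unit tax.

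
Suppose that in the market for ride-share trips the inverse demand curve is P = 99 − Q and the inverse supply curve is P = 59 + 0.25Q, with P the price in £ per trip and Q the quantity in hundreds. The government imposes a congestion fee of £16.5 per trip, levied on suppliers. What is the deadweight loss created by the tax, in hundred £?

Rewrite in direct form: Qd = 99 − P and Qs = 4P − 236.
Without the tax, 99 − P = 4P − 236 gives 5P = 335, so P* = £67 and Q* = 32.
With the tax collected from suppliers, supply shifts: Qs = 4(P − 16.5) − 236.
New equilibrium: consumers pay £80.2, suppliers receive £63.7, Q = 18.8. (Wedge: Pb − Ps = 16.5.)
Quantity falls by |ΔQ| = |32 − 18.8| = 13.2.
DWL = ½ · t · |ΔQ| = ½ · 16.5 · 13.2 = £108.9.

Deadweight loss = £108.9 hundred.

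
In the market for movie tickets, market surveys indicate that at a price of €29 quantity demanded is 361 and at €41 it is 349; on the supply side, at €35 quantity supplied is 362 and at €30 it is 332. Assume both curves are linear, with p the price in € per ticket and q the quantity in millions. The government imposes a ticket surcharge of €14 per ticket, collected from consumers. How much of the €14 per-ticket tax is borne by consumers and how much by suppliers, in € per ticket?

Demand slope: (349 − 361)/(41 − 29) = -1, so qd = 390 − p.
Supply slope: (332 − 362)/(30 − 35) = 6, so qs = 6p + 152.
Without the tax, 390 − p = 6p + 152 gives 7p = 238, so p* = €34 and q* = 356.
With the tax collected from consumers, demand (in seller-price terms) shifts: qd = 390 − (p + 14).
New equilibrium: consumers pay €46, suppliers receive €32, q = 344. (Wedge: pb − ps = 14.)
Burden on consumers: €12; on suppliers: €2. (They sum to €14.)

Consumers bear €12 per ticket; suppliers bear €2 per ticket.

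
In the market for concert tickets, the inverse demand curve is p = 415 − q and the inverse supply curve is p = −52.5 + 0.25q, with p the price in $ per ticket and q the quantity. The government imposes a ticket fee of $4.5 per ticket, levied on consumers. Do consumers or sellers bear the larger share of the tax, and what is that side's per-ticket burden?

Consumers bear the larger share: $3.6 per ticket.

Rewrite in direct form: qd = 415 − p and qs = 4p + 210.
Without the tax, 415 − p = 4p + 210 gives 5p = 205, so p* = $41 and q* = 374.
With the tax collected from consumers, demand (in seller-price terms) shifts: qd = 415 − (p + 4.5).
New equilibrium: consumers pay $44.6, sellers receive $40.1, q = 370.4. (Wedge: pb − ps = 4.5.)
Per-ticket burden: consumers $3.6, sellers $0.9.
Consumers take the larger share because demand is less price-elastic here (demand slope 1 vs supply slope 4).
The less price-elastic side of the market bears the larger share of a per-unit tax.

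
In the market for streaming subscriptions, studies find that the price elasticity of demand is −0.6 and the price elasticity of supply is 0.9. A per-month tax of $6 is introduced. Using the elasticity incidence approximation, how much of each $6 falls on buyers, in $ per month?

Incidence ratio: buyers' share ≈ εs / (εs + |εd|) = 0.9 / (0.9 + 0.6) = 0.6.
So buyers bear ≈ 0.6 × $6 = $3.6; sellers bear $2.4.

Buyers bear ≈ $3.6 per month.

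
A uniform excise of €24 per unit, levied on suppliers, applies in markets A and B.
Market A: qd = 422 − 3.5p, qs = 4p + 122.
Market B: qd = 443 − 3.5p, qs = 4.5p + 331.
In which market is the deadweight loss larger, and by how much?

Market A: pre-tax p* = €40, q* = 282; post-tax q = 237.2; deadweight loss = €537.6.
Market B: pre-tax p* = €14, q* = 394; post-tax q = 346.75; deadweight loss = €567.
Difference: €537.6 vs €567 → market B is larger by €29.4.

Market B, by €29.4.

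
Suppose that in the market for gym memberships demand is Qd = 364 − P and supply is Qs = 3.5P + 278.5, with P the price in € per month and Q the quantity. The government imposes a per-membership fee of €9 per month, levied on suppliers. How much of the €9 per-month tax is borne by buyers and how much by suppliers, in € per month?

Buyers bear €7 per month; suppliers bear €2 per month.

Before the tax: set 364 − P = 3.5P + 278.5 → P* = €19, Q* = 345.
With the tax collected from suppliers, supply shifts: Qs = 3.5(P − 9) + 278.5.
Solving gives Q = 338 with buyers paying €26 and suppliers receiving €17 (the €9 wedge).
Burden on buyers: €7; on suppliers: €2. (They sum to €9.)
The less price-elastic side of the market bears the larger share of a per-unit tax.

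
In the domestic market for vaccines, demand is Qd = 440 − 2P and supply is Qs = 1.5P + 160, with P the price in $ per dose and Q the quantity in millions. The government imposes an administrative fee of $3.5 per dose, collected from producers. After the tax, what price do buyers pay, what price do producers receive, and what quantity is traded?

Buyers pay $81.5; producers receive $78; quantity = 277.

Without the tax, 440 − 2P = 1.5P + 160 gives 3.5P = 280, so P* = $80 and Q* = 280.
With the tax collected from producers, supply shifts: Qs = 1.5(P − 3.5) + 160.
Solving gives Q = 277 with buyers paying $81.5 and producers receiving $78 (the $3.5 wedge).
The less price-elastic side of the market bears the larger share of a per-unit tax.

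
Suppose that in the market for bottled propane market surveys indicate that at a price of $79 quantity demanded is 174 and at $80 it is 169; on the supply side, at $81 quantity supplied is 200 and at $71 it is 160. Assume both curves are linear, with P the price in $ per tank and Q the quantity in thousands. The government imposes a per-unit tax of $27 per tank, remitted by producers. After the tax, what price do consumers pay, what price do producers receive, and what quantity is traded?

Demand slope: (169 − 174)/(80 − 79) = -5, so Qd = 569 − 5P.
Supply slope: (160 − 200)/(71 − 81) = 4, so Qs = 4P − 124.
Without the tax, 569 − 5P = 4P − 124 gives 9P = 693, so P* = $77 and Q* = 184.
With the tax collected from producers, supply shifts: Qs = 4(P − 27) − 124.
New equilibrium: consumers pay $89, producers receive $62, Q = 124. (Wedge: Pb − Ps = 27.)

Consumers pay $89; producers receive $62; quantity = 124.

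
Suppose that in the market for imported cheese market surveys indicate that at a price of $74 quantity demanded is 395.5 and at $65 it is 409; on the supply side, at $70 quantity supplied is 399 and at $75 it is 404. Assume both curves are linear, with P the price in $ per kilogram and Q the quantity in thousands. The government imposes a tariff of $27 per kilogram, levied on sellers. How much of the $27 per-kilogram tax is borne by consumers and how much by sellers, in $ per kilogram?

Consumers bear $10.8 per kilogram; sellers bear $16.2 per kilogram.

Demand slope: (409 − 395.5)/(65 − 74) = -1.5, so Qd = 506.5 − 1.5P.
Supply slope: (404 − 399)/(75 − 70) = 1, so Qs = P + 329.
Without the tax, 506.5 − 1.5P = P + 329 gives 2.5P = 177.5, so P* = $71 and Q* = 400.
With the tax collected from sellers, supply shifts: Qs = (P − 27) + 329.
New equilibrium: consumers pay $81.8, sellers receive $54.8, Q = 383.8. (Wedge: Pb − Ps = 27.)
Burden on consumers: $10.8; on sellers: $16.2. (They sum to $27.)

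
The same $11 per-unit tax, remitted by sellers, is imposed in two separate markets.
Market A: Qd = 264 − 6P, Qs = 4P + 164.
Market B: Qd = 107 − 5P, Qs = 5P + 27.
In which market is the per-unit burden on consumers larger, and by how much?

Market A: pre-tax P* = $10, Q* = 204; post-tax Q = 177.6; per-unit burden on consumers = $4.4.
Market B: pre-tax P* = $8, Q* = 67; post-tax Q = 39.5; per-unit burden on consumers = $5.5.
Difference: $4.4 vs $5.5 → market B is larger by $1.1.

Market B, by $1.1.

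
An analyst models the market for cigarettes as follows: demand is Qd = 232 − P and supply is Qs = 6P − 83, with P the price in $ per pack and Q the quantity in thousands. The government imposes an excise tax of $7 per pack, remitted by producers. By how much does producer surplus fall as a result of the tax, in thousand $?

Producer surplus falls by $184 thousand.

Without the tax, 232 − P = 6P − 83 gives 7P = 315, so P* = $45 and Q* = 187.
With the tax collected from producers, supply shifts: Qs = 6(P − 7) − 83.
Solving gives Q = 181 with consumers paying $51 and producers receiving $44 (the $7 wedge).
ΔPS is the trapezoid between Q = 181 and Q = 187 of height $1: ½ · (187 + 181) · 1 = $184.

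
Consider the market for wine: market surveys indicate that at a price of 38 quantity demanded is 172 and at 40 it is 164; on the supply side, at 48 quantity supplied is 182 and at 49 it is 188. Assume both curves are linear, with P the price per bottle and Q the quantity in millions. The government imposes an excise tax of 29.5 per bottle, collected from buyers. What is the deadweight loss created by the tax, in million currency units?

Deadweight loss = 1044.3 million.

Demand slope: (164 − 172)/(40 − 38) = -4, so Qd = 324 − 4P.
Supply slope: (188 − 182)/(49 − 48) = 6, so Qs = 6P − 106.
Before the tax: set 324 − 4P = 6P − 106 → P* = 43, Q* = 152.
With the tax collected from buyers, demand (in seller-price terms) shifts: Qd = 324 − 4(P + 29.5).
New equilibrium: buyers pay 60.7, producers receive 31.2, Q = 81.2. (Wedge: Pb − Ps = 29.5.)
Quantity falls by |ΔQ| = |152 − 81.2| = 70.8.
DWL = ½ · t · |ΔQ| = ½ · 29.5 · 70.8 = 1044.3.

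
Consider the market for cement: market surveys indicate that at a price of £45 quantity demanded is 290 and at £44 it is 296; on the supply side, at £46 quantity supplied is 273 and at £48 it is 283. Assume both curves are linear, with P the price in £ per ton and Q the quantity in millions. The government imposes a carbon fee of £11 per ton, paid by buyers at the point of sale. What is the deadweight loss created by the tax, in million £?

Demand slope: (296 − 290)/(44 − 45) = -6, so Qd = 560 − 6P.
Supply slope: (283 − 273)/(48 − 46) = 5, so Qs = 5P + 43.
Before the tax: set 560 − 6P = 5P + 43 → P* = £47, Q* = 278.
With the tax collected from buyers, demand (in seller-price terms) shifts: Qd = 560 − 6(P + 11).
Solving gives Q = 248 with buyers paying £52 and sellers receiving £41 (the £11 wedge).
Quantity falls by |ΔQ| = |278 − 248| = 30.
DWL = ½ · t · |ΔQ| = ½ · 11 · 30 = £165.

Deadweight loss = £165 million.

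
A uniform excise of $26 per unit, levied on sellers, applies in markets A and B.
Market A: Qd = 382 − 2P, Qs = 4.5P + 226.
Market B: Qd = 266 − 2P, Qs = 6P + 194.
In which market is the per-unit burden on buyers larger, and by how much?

Market A: pre-tax P* = $24, Q* = 334; post-tax Q = 298; per-unit burden on buyers = $18.
Market B: pre-tax P* = $9, Q* = 248; post-tax Q = 209; per-unit burden on buyers = $19.5.
Difference: $18 vs $19.5 → market B is larger by $1.5.

Market B, by $1.5.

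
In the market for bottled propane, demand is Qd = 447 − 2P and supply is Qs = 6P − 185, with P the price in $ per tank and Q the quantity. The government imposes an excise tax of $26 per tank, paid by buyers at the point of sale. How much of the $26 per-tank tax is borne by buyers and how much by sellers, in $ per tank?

Without the tax, 447 − 2P = 6P − 185 gives 8P = 632, so P* = $79 and Q* = 289.
With the tax collected from buyers, demand (in seller-price terms) shifts: Qd = 447 − 2(P + 26).
New equilibrium: buyers pay $98.5, sellers receive $72.5, Q = 250. (Wedge: Pb − Ps = 26.)
Burden on buyers: $19.5; on sellers: $6.5. (They sum to $26.)

Buyers bear $19.5 per tank; sellers bear $6.5 per tank.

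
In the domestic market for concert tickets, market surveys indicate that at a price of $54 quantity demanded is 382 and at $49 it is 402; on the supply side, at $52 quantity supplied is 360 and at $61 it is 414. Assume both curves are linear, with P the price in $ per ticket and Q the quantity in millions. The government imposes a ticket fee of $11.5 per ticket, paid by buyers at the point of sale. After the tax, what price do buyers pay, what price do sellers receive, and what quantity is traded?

Buyers pay $61.9; sellers receive $50.4; quantity = 350.4.

Demand slope: (402 − 382)/(49 − 54) = -4, so Qd = 598 − 4P.
Supply slope: (414 − 360)/(61 − 52) = 6, so Qs = 6P + 48.
Before the tax: set 598 − 4P = 6P + 48 → P* = $55, Q* = 378.
With the tax collected from buyers, demand (in seller-price terms) shifts: Qd = 598 − 4(P + 11.5).
Solving gives Q = 350.4 with buyers paying $61.9 and sellers receiving $50.4 (the $11.5 wedge).
The less price-elastic side of the market bears the larger share of a per-unit tax.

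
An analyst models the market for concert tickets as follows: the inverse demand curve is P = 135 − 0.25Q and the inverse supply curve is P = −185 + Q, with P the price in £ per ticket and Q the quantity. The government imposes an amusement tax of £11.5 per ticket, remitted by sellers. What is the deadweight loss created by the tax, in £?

Rewrite in direct form: Qd = 540 − 4P and Qs = P + 185.
Before the tax: set 540 − 4P = P + 185 → P* = £71, Q* = 256.
With the tax collected from sellers, supply shifts: Qs = (P − 11.5) + 185.
Solving gives Q = 246.8 with consumers paying £73.3 and sellers receiving £61.8 (the £11.5 wedge).
Quantity falls by |ΔQ| = |256 − 246.8| = 9.2.
DWL = ½ · t · |ΔQ| = ½ · 11.5 · 9.2 = £52.9.

Deadweight loss = £52.9.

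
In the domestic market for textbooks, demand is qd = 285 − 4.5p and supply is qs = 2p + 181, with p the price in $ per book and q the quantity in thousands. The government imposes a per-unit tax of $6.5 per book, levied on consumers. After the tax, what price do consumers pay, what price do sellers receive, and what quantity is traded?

Consumers pay $18; sellers receive $11.5; quantity = 204.

Without the tax, 285 − 4.5p = 2p + 181 gives 6.5p = 104, so p* = $16 and q* = 213.
With the tax collected from consumers, demand (in seller-price terms) shifts: qd = 285 − 4.5(p + 6.5).
New equilibrium: consumers pay $18, sellers receive $11.5, q = 204. (Wedge: pb − ps = 6.5.)
The less price-elastic side of the market bears the larger share of a per-unit tax.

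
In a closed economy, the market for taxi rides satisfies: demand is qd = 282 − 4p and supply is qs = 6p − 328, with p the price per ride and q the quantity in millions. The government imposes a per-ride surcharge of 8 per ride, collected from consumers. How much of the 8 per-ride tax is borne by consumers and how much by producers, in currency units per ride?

Before the tax: set 282 − 4p = 6p − 328 → p* = 61, q* = 38.
With the tax collected from consumers, demand (in seller-price terms) shifts: qd = 282 − 4(p + 8).
New equilibrium: consumers pay 65.8, producers receive 57.8, q = 18.8. (Wedge: pb − ps = 8.)
Burden on consumers: 4.8; on producers: 3.2. (They sum to 8.)

Consumers bear 4.8 per ride; producers bear 3.2 per ride.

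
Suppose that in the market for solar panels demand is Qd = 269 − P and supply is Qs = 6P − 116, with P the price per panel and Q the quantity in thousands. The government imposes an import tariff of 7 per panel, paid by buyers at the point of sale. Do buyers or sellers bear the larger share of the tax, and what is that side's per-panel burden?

Buyers bear the larger share: 6 per panel.

Before the tax: set 269 − P = 6P − 116 → P* = 55, Q* = 214.
With the tax collected from buyers, demand (in seller-price terms) shifts: Qd = 269 − (P + 7).
New equilibrium: buyers pay 61, sellers receive 54, Q = 208. (Wedge: Pb − Ps = 7.)
Per-panel burden: buyers 6, sellers 1.
Buyers take the larger share because demand is less price-elastic here (demand slope 1 vs supply slope 6).
The less price-elastic side of the market bears the larger share of a per-unit tax.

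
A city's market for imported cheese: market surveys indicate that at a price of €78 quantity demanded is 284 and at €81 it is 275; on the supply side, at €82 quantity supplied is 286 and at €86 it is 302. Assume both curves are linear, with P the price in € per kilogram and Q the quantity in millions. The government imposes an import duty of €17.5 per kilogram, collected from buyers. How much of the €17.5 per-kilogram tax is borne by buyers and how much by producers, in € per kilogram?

Demand slope: (275 − 284)/(81 − 78) = -3, so Qd = 518 − 3P.
Supply slope: (302 − 286)/(86 − 82) = 4, so Qs = 4P − 42.
Before the tax: set 518 − 3P = 4P − 42 → P* = €80, Q* = 278.
With the tax collected from buyers, demand (in seller-price terms) shifts: Qd = 518 − 3(P + 17.5).
New equilibrium: buyers pay €90, producers receive €72.5, Q = 248. (Wedge: Pb − Ps = 17.5.)
Burden on buyers: €10; on producers: €7.5. (They sum to €17.5.)
The less price-elastic side of the market bears the larger share of a per-unit tax.

Buyers bear €10 per kilogram; producers bear €7.5 per kilogram.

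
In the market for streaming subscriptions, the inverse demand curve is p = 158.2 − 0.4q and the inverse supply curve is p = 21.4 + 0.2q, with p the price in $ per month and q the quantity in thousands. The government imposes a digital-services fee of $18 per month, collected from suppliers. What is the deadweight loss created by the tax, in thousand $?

Deadweight loss = $270 thousand.

Inverting to q(p) form: qd = 395.5 − 2.5p; qs = 5p − 107.
Before the tax: set 395.5 − 2.5p = 5p − 107 → p* = $67, q* = 228.
With the tax collected from suppliers, supply shifts: qs = 5(p − 18) − 107.
Solving gives q = 198 with buyers paying $79 and suppliers receiving $61 (the $18 wedge).
Quantity falls by |ΔQ| = |228 − 198| = 30.
DWL = ½ · t · |ΔQ| = ½ · 18 · 30 = $270.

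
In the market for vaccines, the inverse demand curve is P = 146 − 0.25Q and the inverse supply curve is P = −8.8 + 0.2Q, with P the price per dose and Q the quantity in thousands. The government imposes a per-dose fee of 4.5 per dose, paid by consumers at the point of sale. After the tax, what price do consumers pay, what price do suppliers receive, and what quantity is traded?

Consumers pay 62.5; suppliers receive 58; quantity = 334.

Inverting to Q(P) form: Qd = 584 − 4P; Qs = 5P + 44.
Without the tax, 584 − 4P = 5P + 44 gives 9P = 540, so P* = 60 and Q* = 344.
With the tax collected from consumers, demand (in seller-price terms) shifts: Qd = 584 − 4(P + 4.5).
Solving gives Q = 334 with consumers paying 62.5 and suppliers receiving 58 (the 4.5 wedge).
The less price-elastic side of the market bears the larger share of a per-unit tax.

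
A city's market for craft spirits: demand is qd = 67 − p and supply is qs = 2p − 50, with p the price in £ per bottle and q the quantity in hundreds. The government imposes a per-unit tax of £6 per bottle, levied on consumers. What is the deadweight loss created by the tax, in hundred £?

Without the tax, 67 − p = 2p − 50 gives 3p = 117, so p* = £39 and q* = 28.
With the tax collected from consumers, demand (in seller-price terms) shifts: qd = 67 − (p + 6).
Solving gives q = 24 with consumers paying £43 and sellers receiving £37 (the £6 wedge).
Quantity falls by |ΔQ| = |28 − 24| = 4.
DWL = ½ · t · |ΔQ| = ½ · 6 · 4 = £12.

Deadweight loss = £12 hundred.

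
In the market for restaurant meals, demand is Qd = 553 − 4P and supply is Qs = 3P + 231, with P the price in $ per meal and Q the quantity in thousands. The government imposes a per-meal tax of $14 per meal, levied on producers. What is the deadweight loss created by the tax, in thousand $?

Without the tax, 553 − 4P = 3P + 231 gives 7P = 322, so P* = $46 and Q* = 369.
With the tax collected from producers, supply shifts: Qs = 3(P − 14) + 231.
New equilibrium: buyers pay $52, producers receive $38, Q = 345. (Wedge: Pb − Ps = 14.)
Quantity falls by |ΔQ| = |369 − 345| = 24.
DWL = ½ · t · |ΔQ| = ½ · 14 · 24 = $168.

Deadweight loss = $168 thousand.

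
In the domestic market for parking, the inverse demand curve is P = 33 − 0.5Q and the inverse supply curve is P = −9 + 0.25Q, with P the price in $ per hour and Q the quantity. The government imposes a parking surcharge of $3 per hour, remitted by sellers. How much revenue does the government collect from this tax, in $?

Tax revenue = $156.

Rewrite in direct form: Qd = 66 − 2P and Qs = 4P + 36.
Without the tax, 66 − 2P = 4P + 36 gives 6P = 30, so P* = $5 and Q* = 56.
With the tax collected from sellers, supply shifts: Qs = 4(P − 3) + 36.
Solving gives Q = 52 with buyers paying $7 and sellers receiving $4 (the $3 wedge).
Revenue = t · Q = 3 · 52 = $156.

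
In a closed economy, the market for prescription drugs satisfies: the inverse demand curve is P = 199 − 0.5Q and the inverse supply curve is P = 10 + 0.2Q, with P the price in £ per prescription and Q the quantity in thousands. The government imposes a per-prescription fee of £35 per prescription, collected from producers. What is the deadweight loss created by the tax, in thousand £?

Deadweight loss = £875 thousand.

Rewrite in direct form: Qd = 398 − 2P and Qs = 5P − 50.
Before the tax: set 398 − 2P = 5P − 50 → P* = £64, Q* = 270.
With the tax collected from producers, supply shifts: Qs = 5(P − 35) − 50.
New equilibrium: buyers pay £89, producers receive £54, Q = 220. (Wedge: Pb − Ps = 35.)
Quantity falls by |ΔQ| = |270 − 220| = 50.
DWL = ½ · t · |ΔQ| = ½ · 35 · 50 = £875.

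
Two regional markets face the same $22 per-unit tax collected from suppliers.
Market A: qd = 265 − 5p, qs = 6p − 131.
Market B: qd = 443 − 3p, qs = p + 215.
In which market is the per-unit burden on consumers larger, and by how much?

Market A, by $6.5.

Market A: pre-tax p* = $36, q* = 85; post-tax q = 25; per-unit burden on consumers = $12.
Market B: pre-tax p* = $57, q* = 272; post-tax q = 255.5; per-unit burden on consumers = $5.5.
Difference: $12 vs $5.5 → market A is larger by $6.5.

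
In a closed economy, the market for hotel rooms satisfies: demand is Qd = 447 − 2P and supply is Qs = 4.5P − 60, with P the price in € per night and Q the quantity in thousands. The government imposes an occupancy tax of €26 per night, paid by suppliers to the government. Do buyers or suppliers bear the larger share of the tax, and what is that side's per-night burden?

Buyers bear the larger share: €18 per night.

Without the tax, 447 − 2P = 4.5P − 60 gives 6.5P = 507, so P* = €78 and Q* = 291.
With the tax collected from suppliers, supply shifts: Qs = 4.5(P − 26) − 60.
New equilibrium: buyers pay €96, suppliers receive €70, Q = 255. (Wedge: Pb − Ps = 26.)
Per-night burden: buyers €18, suppliers €8.
Buyers take the larger share because demand is less price-elastic here (demand slope 2 vs supply slope 4.5).
The less price-elastic side of the market bears the larger share of a per-unit tax.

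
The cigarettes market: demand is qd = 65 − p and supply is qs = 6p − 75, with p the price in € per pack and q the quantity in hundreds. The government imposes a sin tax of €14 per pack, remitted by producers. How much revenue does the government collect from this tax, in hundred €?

Before the tax: set 65 − p = 6p − 75 → p* = €20, q* = 45.
With the tax collected from producers, supply shifts: qs = 6(p − 14) − 75.
New equilibrium: consumers pay €32, producers receive €18, q = 33. (Wedge: pb − ps = 14.)
Revenue = t · Q = 14 · 33 = €462.

Tax revenue = €462 hundred.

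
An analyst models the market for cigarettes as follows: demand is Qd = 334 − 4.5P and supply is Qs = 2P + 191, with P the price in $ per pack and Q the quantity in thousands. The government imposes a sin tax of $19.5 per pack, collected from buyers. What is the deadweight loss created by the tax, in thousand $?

Before the tax: set 334 − 4.5P = 2P + 191 → P* = $22, Q* = 235.
With the tax collected from buyers, demand (in seller-price terms) shifts: Qd = 334 − 4.5(P + 19.5).
New equilibrium: buyers pay $28, producers receive $8.5, Q = 208. (Wedge: Pb − Ps = 19.5.)
Quantity falls by |ΔQ| = |235 − 208| = 27.
DWL = ½ · t · |ΔQ| = ½ · 19.5 · 27 = $263.25.

Deadweight loss = $263.25 thousand.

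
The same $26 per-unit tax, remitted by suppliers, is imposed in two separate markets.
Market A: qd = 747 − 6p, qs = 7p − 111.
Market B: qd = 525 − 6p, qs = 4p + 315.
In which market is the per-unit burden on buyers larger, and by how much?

Market A: pre-tax p* = $66, q* = 351; post-tax q = 267; per-unit burden on buyers = $14.
Market B: pre-tax p* = $21, q* = 399; post-tax q = 336.6; per-unit burden on buyers = $10.4.
Difference: $14 vs $10.4 → market A is larger by $3.6.

Market A, by $3.6.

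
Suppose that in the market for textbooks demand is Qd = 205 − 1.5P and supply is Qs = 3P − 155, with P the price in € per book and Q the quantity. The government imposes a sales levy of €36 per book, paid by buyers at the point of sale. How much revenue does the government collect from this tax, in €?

Before the tax: set 205 − 1.5P = 3P − 155 → P* = €80, Q* = 85.
With the tax collected from buyers, demand (in seller-price terms) shifts: Qd = 205 − 1.5(P + 36).
New equilibrium: buyers pay €104, sellers receive €68, Q = 49. (Wedge: Pb − Ps = 36.)
Revenue = t · Q = 36 · 49 = €1764.

Tax revenue = €1764.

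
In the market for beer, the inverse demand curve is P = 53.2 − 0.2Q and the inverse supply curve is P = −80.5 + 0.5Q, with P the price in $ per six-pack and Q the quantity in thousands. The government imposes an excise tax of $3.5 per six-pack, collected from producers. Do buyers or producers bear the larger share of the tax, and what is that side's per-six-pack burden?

Producers bear the larger share: $2.5 per six-pack.

Inverting to Q(P) form: Qd = 266 − 5P; Qs = 2P + 161.
Without the tax, 266 − 5P = 2P + 161 gives 7P = 105, so P* = $15 and Q* = 191.
With the tax collected from producers, supply shifts: Qs = 2(P − 3.5) + 161.
New equilibrium: buyers pay $16, producers receive $12.5, Q = 186. (Wedge: Pb − Ps = 3.5.)
Per-six-pack burden: buyers $1, producers $2.5.
Producers take the larger share because supply is less price-elastic here (demand slope 5 vs supply slope 2).
The less price-elastic side of the market bears the larger share of a per-unit tax.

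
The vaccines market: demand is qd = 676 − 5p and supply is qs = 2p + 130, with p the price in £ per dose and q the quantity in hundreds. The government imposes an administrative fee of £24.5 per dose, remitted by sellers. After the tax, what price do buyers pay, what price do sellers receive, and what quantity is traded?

Before the tax: set 676 − 5p = 2p + 130 → p* = £78, q* = 286.
With the tax collected from sellers, supply shifts: qs = 2(p − 24.5) + 130.
New equilibrium: buyers pay £85, sellers receive £60.5, q = 251. (Wedge: pb − ps = 24.5.)

Buyers pay £85; sellers receive £60.5; quantity = 251.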